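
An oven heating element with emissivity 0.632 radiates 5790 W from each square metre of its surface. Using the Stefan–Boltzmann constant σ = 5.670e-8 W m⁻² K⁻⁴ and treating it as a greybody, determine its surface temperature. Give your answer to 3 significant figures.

I = εσT⁴, so T = (I/εσ)^(1/4) = (5790/(0.632×5.670×10⁻⁸))^(1/4) = 634 K.

T ≈ 634 K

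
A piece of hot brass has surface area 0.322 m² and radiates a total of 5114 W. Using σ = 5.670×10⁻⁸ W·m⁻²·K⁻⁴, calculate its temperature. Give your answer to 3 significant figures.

T ≈ 727 K

Area A = 0.322 m².
P = σAT⁴ ⇒ T = (P/(σA))^(1/4) = (5114/(5.670×10⁻⁸×0.322))^(1/4) = 727 K.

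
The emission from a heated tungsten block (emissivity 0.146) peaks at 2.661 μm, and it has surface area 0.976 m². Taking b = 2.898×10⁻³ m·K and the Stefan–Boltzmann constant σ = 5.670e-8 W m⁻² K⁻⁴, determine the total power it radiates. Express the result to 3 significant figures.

P ≈ 1.14×10⁴ W

Wien's law: T = b/λ_max = 2.898×10⁻³/2.661×10⁻⁶ = 1089.06 K.
Area A = 0.976 m².
Then P = εσAT⁴ = 0.146×5.670×10⁻⁸×0.976×(1089.06)⁴ = 1.14×10⁴ W.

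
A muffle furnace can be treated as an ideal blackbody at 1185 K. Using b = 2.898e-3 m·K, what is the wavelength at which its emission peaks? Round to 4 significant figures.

λ_max ≈ 2446 nm

Wien's displacement law: λ_max = b/T = (2.898×10⁻³ m·K)/(1185 K) = 2.4456×10⁻⁶ m.
That is 2446 nm, in the infrared range.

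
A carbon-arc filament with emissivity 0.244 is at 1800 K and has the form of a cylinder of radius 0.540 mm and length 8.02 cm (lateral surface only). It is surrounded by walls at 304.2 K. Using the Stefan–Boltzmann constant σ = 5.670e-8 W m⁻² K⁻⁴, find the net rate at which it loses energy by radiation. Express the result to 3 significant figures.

Lateral area A = 2πrL = 2π×5.40×10⁻⁴×0.0802 = 2.72112×10⁻⁴ m².
Net radiated power P_net = εσA(T⁴ − T₀⁴) = 0.244×5.670×10⁻⁸×2.72112×10⁻⁴×(1800⁴ − 304.2⁴).
T⁴ − T₀⁴ = 1.04976×10¹³ − 8.56321×10⁹ = 1.04890×10¹³ K⁴, so P_net = 39.5 W.

Net loss ≈ 39.5 W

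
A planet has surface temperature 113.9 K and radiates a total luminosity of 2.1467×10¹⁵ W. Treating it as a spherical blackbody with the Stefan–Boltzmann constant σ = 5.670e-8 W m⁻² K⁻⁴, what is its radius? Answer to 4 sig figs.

L = 4πR²σT⁴ ⇒ R = √(L/(4πσT⁴)).
σT⁴ = 9.54285 W/m², so R = √(2.1467×10¹⁵/(4π×9.54285)) = 4.231×10⁶ m.

R ≈ 4.231×10⁶ m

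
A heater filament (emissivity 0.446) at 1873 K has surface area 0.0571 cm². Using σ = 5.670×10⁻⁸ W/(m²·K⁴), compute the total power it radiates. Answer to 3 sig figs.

P ≈ 1.78 W

Area A = 0.0571 cm² = 5.71×10⁻⁶ m².
P = εσAT⁴ = 0.446 × 5.670×10⁻⁸ × 5.71×10⁻⁶ × (1873)⁴ = 1.78 W.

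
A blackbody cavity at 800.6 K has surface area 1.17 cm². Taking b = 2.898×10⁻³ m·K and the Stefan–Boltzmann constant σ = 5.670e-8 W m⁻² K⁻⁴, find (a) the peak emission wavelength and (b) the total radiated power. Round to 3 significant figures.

λ_max ≈ 3.62 μm; P ≈ 2.73 W

(a) λ_max = b/T = 2.898×10⁻³/800.6 = 3.620×10⁻⁶ m = 3.62 μm.
Area A = 1.17 cm² = 1.17×10⁻⁴ m².
(b) P = σAT⁴ = 5.670×10⁻⁸×1.17×10⁻⁴×(800.6)⁴ = 2.73 W.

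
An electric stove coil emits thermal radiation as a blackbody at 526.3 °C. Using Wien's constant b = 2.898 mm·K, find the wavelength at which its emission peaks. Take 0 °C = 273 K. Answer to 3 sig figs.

λ_max ≈ 3.63 μm

T = 526.3 °C + 273 = 799.3 K.
Wien's displacement law: λ_max = b/T = (2.898×10⁻³ m·K)/(799.3 K) = 3.626×10⁻⁶ m.
That is 3.63 μm, in the infrared range.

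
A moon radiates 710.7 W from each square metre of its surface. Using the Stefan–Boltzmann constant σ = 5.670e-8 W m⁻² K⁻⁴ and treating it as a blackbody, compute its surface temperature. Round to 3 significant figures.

I = σT⁴, so T = (I/σ)^(1/4) = (710.7/(5.670×10⁻⁸))^(1/4) = 335 K.

T ≈ 335 K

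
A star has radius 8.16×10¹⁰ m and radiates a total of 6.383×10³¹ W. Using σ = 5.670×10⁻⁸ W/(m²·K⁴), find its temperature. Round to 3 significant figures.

T ≈ 1.08×10⁴ K

Surface area A = 4πR² = 4π(8.16×10¹⁰ m)² = 8.36739×10²² m².
P = σAT⁴ ⇒ T = (P/(σA))^(1/4) = (6.383×10³¹/(5.670×10⁻⁸×8.36739×10²²))^(1/4) = 1.08×10⁴ K.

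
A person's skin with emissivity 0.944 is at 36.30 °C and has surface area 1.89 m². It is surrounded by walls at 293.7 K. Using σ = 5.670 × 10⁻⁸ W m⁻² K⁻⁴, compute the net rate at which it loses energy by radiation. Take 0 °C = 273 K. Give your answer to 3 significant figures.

Net loss ≈ 173 W

T = 36.30 °C + 273 = 309.30 K.
Area A = 1.89 m².
Net radiated power P_net = εσA(T⁴ − T₀⁴) = 0.944×5.670×10⁻⁸×1.89×(309.30⁴ − 293.7⁴).
T⁴ − T₀⁴ = 9.15208×10⁹ − 7.44073×10⁹ = 1.71135×10⁹ K⁴, so P_net = 173 W.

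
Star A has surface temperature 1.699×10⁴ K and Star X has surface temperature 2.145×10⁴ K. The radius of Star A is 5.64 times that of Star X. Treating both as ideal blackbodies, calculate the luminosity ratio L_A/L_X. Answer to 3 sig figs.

L_A/L_X ≈ 12.5

L ∝ R²T⁴, so L_A/L_X = (R_A/R_X)²(T_A/T_X)⁴ = (5.64)² × (1.699×10⁴/2.145×10⁴)⁴ = 31.8096 × 0.393608 = 12.5.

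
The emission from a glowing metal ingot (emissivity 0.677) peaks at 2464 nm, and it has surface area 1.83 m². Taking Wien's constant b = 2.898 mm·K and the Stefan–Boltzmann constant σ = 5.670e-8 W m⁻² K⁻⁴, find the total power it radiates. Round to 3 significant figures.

Wien's law: T = b/λ_max = 2.898×10⁻³/2.464×10⁻⁶ = 1176.14 K.
Area A = 1.83 m².
Then P = εσAT⁴ = 0.677×5.670×10⁻⁸×1.83×(1176.14)⁴ = 1.34×10⁵ W.

P ≈ 1.34×10⁵ W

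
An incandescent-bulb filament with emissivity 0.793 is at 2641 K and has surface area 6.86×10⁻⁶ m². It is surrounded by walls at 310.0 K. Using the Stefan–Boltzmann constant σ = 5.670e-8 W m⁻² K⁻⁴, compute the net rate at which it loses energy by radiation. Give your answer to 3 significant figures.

Area A = 6.86×10⁻⁶ m².
Net radiated power P_net = εσA(T⁴ − T₀⁴) = 0.793×5.670×10⁻⁸×6.86×10⁻⁶×(2641⁴ − 310.0⁴).
T⁴ − T₀⁴ = 4.86490×10¹³ − 9.23521×10⁹ = 4.86398×10¹³ K⁴, so P_net = 15.0 W.

Net loss ≈ 15.0 W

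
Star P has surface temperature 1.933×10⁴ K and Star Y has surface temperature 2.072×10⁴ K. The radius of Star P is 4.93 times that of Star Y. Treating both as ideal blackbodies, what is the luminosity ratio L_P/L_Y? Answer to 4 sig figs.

L_P/L_Y ≈ 18.41

L ∝ R²T⁴, so L_P/L_Y = (R_P/R_Y)²(T_P/T_Y)⁴ = (4.93)² × (1.933×10⁴/2.072×10⁴)⁴ = 24.3049 × 0.757475 = 18.41.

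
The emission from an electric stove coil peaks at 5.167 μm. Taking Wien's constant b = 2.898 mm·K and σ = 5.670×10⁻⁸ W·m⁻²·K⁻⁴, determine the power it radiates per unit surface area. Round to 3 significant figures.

Wien's law: T = b/λ_max = 2.898×10⁻³/5.167×10⁻⁶ = 560.867 K.
Then I = σT⁴ = 5.670×10⁻⁸×(560.867)⁴ = 5.61×10³ W/m².

I ≈ 5.61×10³ W/m²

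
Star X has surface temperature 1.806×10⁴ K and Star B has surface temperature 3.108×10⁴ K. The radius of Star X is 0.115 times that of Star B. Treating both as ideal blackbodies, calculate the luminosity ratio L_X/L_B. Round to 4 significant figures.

L ∝ R²T⁴, so L_X/L_B = (R_X/R_B)²(T_X/T_B)⁴ = (0.115)² × (1.806×10⁴/3.108×10⁴)⁴ = 0.013225 × 0.114011 = 1.508×10⁻³.

L_X/L_B ≈ 1.508×10⁻³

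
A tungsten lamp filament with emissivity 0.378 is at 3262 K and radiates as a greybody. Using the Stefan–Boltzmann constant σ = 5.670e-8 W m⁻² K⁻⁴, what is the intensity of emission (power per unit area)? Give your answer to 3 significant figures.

Stefan–Boltzmann: I = εσT⁴ = 0.378 × 5.670×10⁻⁸ × (3262)⁴ = 2.43×10⁶ W/m².

I ≈ 2.43×10⁶ W/m²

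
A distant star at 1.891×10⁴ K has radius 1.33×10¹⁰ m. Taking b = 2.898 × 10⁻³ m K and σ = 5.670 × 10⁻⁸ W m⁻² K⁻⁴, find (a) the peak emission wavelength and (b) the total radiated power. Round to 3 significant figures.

λ_max ≈ 153 nm; P ≈ 1.61×10³¹ W

(a) λ_max = b/T = 2.898×10⁻³/1.891×10⁴ = 1.533×10⁻⁷ m = 153 nm.
Surface area A = 4πR² = 4π(1.33×10¹⁰ m)² = 2.22287×10²¹ m².
(b) P = σAT⁴ = 5.670×10⁻⁸×2.22287×10²¹×(1.891×10⁴)⁴ = 1.61×10³¹ W.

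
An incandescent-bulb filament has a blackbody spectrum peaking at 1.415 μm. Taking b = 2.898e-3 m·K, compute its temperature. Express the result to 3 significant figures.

T ≈ 2.05×10³ K

Wien's law gives T = b/λ_max = (2.898×10⁻³ m·K)/(1.415×10⁻⁶ m) = 2.05×10³ K.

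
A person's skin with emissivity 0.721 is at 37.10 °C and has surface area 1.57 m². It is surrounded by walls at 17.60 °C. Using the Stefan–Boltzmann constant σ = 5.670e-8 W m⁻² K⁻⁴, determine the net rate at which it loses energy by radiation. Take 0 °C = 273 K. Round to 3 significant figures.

T = 37.10 °C + 273 = 310.10 K.
Surroundings: T = 17.60 °C + 273 = 290.60 K.
Area A = 1.57 m².
Net radiated power P_net = εσA(T⁴ − T₀⁴) = 0.721×5.670×10⁻⁸×1.57×(310.10⁴ − 290.60⁴).
T⁴ − T₀⁴ = 9.24713×10⁹ − 7.13153×10⁹ = 2.11560×10⁹ K⁴, so P_net = 136 W.

Net loss ≈ 136 W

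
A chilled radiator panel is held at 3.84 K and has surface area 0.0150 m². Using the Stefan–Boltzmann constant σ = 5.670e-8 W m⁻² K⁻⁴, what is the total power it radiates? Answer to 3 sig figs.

Area A = 0.0150 m².
P = σAT⁴ = 5.670×10⁻⁸ × 0.0150 × (3.84)⁴ = 1.85×10⁻⁷ W.

P ≈ 1.85×10⁻⁷ W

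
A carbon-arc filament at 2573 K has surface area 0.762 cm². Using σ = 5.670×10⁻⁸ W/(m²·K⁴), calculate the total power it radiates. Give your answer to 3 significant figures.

Area A = 0.762 cm² = 7.62×10⁻⁵ m².
P = σAT⁴ = 5.670×10⁻⁸ × 7.62×10⁻⁵ × (2573)⁴ = 189 W.

P ≈ 189 W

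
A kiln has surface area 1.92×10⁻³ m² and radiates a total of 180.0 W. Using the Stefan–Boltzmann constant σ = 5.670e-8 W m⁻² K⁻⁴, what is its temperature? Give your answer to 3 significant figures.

Area A = 1.92×10⁻³ m².
P = σAT⁴ ⇒ T = (P/(σA))^(1/4) = (180.0/(5.670×10⁻⁸×1.92×10⁻³))^(1/4) = 1.13×10³ K.

T ≈ 1.13×10³ K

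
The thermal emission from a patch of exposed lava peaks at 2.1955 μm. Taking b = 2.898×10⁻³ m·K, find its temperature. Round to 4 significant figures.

Wien's law gives T = b/λ_max = (2.898×10⁻³ m·K)/(2.1955×10⁻⁶ m) = 1320 K.

T ≈ 1320 K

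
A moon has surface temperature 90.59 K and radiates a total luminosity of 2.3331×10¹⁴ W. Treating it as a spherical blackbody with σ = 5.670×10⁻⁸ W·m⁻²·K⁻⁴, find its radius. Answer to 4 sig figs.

R ≈ 2.205×10⁶ m

L = 4πR²σT⁴ ⇒ R = √(L/(4πσT⁴)).
σT⁴ = 3.81860 W/m², so R = √(2.3331×10¹⁴/(4π×3.81860)) = 2.205×10⁶ m.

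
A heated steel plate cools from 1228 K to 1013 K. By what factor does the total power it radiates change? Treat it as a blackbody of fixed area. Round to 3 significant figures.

P ∝ T⁴, so P₂/P₁ = (T₂/T₁)⁴ = (1013/1228)⁴ = (0.824919)⁴ = 0.463.

P₂/P₁ ≈ 0.463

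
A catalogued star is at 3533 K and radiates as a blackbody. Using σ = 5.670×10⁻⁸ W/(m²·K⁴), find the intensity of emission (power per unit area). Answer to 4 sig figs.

Stefan–Boltzmann: I = σT⁴ = 5.670×10⁻⁸ × (3533)⁴ = 8.834×10⁶ W/m².

I ≈ 8.834×10⁶ W/m²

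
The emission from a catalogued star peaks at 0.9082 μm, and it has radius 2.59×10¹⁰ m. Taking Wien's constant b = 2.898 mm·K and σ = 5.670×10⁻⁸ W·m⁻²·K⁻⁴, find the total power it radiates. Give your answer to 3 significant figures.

Wien's law: T = b/λ_max = 2.898×10⁻³/9.082×10⁻⁷ = 3190.93 K.
Surface area A = 4πR² = 4π(2.59×10¹⁰ m)² = 8.42965×10²¹ m².
Then P = σAT⁴ = 5.670×10⁻⁸×8.42965×10²¹×(3190.93)⁴ = 4.96×10²⁸ W.

P ≈ 4.96×10²⁸ W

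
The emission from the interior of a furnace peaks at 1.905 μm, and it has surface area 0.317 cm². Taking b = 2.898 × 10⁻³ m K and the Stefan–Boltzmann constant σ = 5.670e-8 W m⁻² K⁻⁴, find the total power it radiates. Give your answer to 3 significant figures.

P ≈ 9.63 W

Wien's law: T = b/λ_max = 2.898×10⁻³/1.905×10⁻⁶ = 1521.26 K.
Area A = 0.317 cm² = 3.17×10⁻⁵ m².
Then P = σAT⁴ = 5.670×10⁻⁸×3.17×10⁻⁵×(1521.26)⁴ = 9.63 W.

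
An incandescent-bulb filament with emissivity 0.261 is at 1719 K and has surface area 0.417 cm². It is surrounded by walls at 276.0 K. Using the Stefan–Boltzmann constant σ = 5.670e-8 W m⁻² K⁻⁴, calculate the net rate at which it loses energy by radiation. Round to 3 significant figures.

Net loss ≈ 5.38 W

Area A = 0.417 cm² = 4.17×10⁻⁵ m².
Net radiated power P_net = εσA(T⁴ − T₀⁴) = 0.261×5.670×10⁻⁸×4.17×10⁻⁵×(1719⁴ − 276.0⁴).
T⁴ − T₀⁴ = 8.73179×10¹² − 5.80278×10⁹ = 8.72599×10¹² K⁴, so P_net = 5.38 W.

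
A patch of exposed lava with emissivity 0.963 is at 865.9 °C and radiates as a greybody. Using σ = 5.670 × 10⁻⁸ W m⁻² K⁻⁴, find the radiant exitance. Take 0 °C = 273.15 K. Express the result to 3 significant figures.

I ≈ 9.19×10⁴ W/m²

T = 865.9 °C + 273.15 = 1139.05 K.
Stefan–Boltzmann: I = εσT⁴ = 0.963 × 5.670×10⁻⁸ × (1139.05)⁴ = 9.19×10⁴ W/m².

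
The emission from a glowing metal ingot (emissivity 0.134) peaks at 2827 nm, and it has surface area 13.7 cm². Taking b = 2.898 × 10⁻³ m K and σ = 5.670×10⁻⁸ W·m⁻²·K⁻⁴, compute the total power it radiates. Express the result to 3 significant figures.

Wien's law: T = b/λ_max = 2.898×10⁻³/2.827×10⁻⁶ = 1025.11 K.
Area A = 13.7 cm² = 1.37×10⁻³ m².
Then P = εσAT⁴ = 0.134×5.670×10⁻⁸×1.37×10⁻³×(1025.11)⁴ = 11.5 W.

P ≈ 11.5 W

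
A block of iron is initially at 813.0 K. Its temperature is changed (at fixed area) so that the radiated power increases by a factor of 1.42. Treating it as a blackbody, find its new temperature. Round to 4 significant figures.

T₂ ≈ 887.5 K

P ∝ T⁴, so T₂/T₁ = (P₂/P₁)^(1/4) = (1.42)^(1/4) = 1.09162.
T₂ = 813.0 × 1.09162 = 887.5 K.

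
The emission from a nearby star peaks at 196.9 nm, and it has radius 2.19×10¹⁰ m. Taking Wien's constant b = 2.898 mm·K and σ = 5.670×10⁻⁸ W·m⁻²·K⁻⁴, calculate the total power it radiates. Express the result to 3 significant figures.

P ≈ 1.60×10³¹ W

Wien's law: T = b/λ_max = 2.898×10⁻³/1.969×10⁻⁷ = 14718.1 K.
Surface area A = 4πR² = 4π(2.19×10¹⁰ m)² = 6.02696×10²¹ m².
Then P = σAT⁴ = 5.670×10⁻⁸×6.02696×10²¹×(14718.1)⁴ = 1.60×10³¹ W.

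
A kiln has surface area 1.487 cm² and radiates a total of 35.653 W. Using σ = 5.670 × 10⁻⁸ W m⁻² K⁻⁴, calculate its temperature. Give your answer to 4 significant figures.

Area A = 1.487 cm² = 1.487×10⁻⁴ m².
P = σAT⁴ ⇒ T = (P/(σA))^(1/4) = (35.653/(5.670×10⁻⁸×1.487×10⁻⁴))^(1/4) = 1434 K.

T ≈ 1434 K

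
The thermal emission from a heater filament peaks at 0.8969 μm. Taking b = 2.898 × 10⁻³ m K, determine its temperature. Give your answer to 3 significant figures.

T ≈ 3.23×10³ K

Wien's law gives T = b/λ_max = (2.898×10⁻³ m·K)/(8.969×10⁻⁷ m) = 3.23×10³ K.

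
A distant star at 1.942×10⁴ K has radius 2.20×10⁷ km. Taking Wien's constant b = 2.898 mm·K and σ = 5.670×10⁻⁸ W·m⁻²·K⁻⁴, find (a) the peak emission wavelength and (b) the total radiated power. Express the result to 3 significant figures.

(a) λ_max = b/T = 2.898×10⁻³/1.942×10⁴ = 1.492×10⁻⁷ m = 149 nm.
Surface area A = 4πR² = 4π(2.20×10¹⁰ m)² = 6.08212×10²¹ m².
(b) P = σAT⁴ = 5.670×10⁻⁸×6.08212×10²¹×(1.942×10⁴)⁴ = 4.90×10³¹ W.

λ_max ≈ 149 nm; P ≈ 4.90×10³¹ W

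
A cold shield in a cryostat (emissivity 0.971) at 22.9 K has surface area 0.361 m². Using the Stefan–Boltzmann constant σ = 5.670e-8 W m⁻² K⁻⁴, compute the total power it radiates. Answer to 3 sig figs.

Area A = 0.361 m².
P = εσAT⁴ = 0.971 × 5.670×10⁻⁸ × 0.361 × (22.9)⁴ = 5.47×10⁻³ W.

P ≈ 5.47×10⁻³ W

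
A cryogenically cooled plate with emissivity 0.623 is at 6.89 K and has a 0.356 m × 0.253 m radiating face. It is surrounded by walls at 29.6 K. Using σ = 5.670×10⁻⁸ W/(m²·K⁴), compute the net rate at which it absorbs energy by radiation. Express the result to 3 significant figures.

Area A = 0.356 × 0.253 = 0.090068 m².
Net radiated power P_net = εσA(T⁴ − T₀⁴) = 0.623×5.670×10⁻⁸×0.090068×(6.89⁴ − 29.6⁴).
T⁴ − T₀⁴ = 2253.60 − 7.67656×10⁵ = -7.65402×10⁵ K⁴, so P_net = -2.44×10⁻³ W — negative, meaning a net gain of 2.44×10⁻³ W.

Net gain ≈ 2.44×10⁻³ W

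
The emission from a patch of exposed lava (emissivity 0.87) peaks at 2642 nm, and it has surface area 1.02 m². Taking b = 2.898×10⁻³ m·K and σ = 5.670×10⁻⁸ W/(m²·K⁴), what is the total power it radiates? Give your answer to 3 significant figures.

P ≈ 7.28×10⁴ W

Wien's law: T = b/λ_max = 2.898×10⁻³/2.642×10⁻⁶ = 1096.90 K.
Area A = 1.02 m².
Then P = εσAT⁴ = 0.87×5.670×10⁻⁸×1.02×(1096.90)⁴ = 7.28×10⁴ W.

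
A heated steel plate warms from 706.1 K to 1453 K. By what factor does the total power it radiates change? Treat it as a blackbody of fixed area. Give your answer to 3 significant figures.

P ∝ T⁴, so P₂/P₁ = (T₂/T₁)⁴ = (1453/706.1)⁴ = (2.05778)⁴ = 17.9.

P₂/P₁ ≈ 17.9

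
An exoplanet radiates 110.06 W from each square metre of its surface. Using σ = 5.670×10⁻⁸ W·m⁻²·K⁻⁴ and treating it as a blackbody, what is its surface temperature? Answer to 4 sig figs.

I = σT⁴, so T = (I/σ)^(1/4) = (110.06/(5.670×10⁻⁸))^(1/4) = 209.9 K.

T ≈ 209.9 K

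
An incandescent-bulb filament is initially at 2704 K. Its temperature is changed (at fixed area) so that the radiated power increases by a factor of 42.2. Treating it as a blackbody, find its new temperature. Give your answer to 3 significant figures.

P ∝ T⁴, so T₂/T₁ = (P₂/P₁)^(1/4) = (42.2)^(1/4) = 2.54876.
T₂ = 2704 × 2.54876 = 6.89×10³ K.

T₂ ≈ 6.89×10³ K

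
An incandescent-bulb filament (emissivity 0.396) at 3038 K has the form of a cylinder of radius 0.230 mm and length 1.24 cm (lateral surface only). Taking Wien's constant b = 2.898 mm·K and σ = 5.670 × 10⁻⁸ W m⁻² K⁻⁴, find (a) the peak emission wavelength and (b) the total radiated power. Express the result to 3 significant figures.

(a) λ_max = b/T = 2.898×10⁻³/3038 = 9.539×10⁻⁷ m = 0.954 μm.
Lateral area A = 2πrL = 2π×2.30×10⁻⁴×0.0124 = 1.79196×10⁻⁵ m².
(b) P = εσAT⁴ = 0.396×5.670×10⁻⁸×1.79196×10⁻⁵×(3038)⁴ = 34.3 W.

λ_max ≈ 0.954 μm; P ≈ 34.3 W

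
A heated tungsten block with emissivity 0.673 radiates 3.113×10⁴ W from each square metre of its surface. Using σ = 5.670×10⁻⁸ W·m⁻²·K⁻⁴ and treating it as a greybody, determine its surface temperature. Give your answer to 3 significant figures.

T ≈ 950 K

I = εσT⁴, so T = (I/εσ)^(1/4) = (3.113×10⁴/(0.673×5.670×10⁻⁸))^(1/4) = 950 K.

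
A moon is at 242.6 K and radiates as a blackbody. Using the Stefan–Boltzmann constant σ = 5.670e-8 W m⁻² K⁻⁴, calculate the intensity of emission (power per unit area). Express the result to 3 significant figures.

I ≈ 196 W/m²

Stefan–Boltzmann: I = σT⁴ = 5.670×10⁻⁸ × (242.6)⁴ = 196 W/m².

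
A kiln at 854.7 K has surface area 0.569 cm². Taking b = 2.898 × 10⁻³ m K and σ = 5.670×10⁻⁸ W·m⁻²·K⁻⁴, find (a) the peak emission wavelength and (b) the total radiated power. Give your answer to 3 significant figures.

(a) λ_max = b/T = 2.898×10⁻³/854.7 = 3.391×10⁻⁶ m = 3.39 μm.
Area A = 0.569 cm² = 5.69×10⁻⁵ m².
(b) P = σAT⁴ = 5.670×10⁻⁸×5.69×10⁻⁵×(854.7)⁴ = 1.72 W.

λ_max ≈ 3.39 μm; P ≈ 1.72 W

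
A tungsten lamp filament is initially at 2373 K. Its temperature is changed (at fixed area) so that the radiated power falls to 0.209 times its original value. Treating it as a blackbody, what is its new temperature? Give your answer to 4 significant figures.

P ∝ T⁴, so T₂/T₁ = (P₂/P₁)^(1/4) = (0.209)^(1/4) = 0.676140.
T₂ = 2373 × 0.676140 = 1604 K.

T₂ ≈ 1604 K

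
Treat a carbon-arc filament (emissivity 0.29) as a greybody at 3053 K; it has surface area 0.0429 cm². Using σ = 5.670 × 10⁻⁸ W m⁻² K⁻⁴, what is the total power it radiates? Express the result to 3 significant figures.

Area A = 0.0429 cm² = 4.29×10⁻⁶ m².
P = εσAT⁴ = 0.29 × 5.670×10⁻⁸ × 4.29×10⁻⁶ × (3053)⁴ = 6.13 W.

P ≈ 6.13 W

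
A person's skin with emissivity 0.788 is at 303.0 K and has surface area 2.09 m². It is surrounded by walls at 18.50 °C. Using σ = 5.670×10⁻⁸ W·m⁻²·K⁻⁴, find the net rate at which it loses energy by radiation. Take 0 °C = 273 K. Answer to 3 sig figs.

Net loss ≈ 113 W

Surroundings: T = 18.50 °C + 273 = 291.50 K.
Area A = 2.09 m².
Net radiated power P_net = εσA(T⁴ − T₀⁴) = 0.788×5.670×10⁻⁸×2.09×(303.0⁴ − 291.50⁴).
T⁴ − T₀⁴ = 8.42889×10⁹ − 7.22028×10⁹ = 1.20861×10⁹ K⁴, so P_net = 113 W.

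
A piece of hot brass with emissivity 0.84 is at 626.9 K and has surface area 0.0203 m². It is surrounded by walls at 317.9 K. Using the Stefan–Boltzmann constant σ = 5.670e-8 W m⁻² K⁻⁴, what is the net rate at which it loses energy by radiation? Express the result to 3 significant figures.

Area A = 0.0203 m².
Net radiated power P_net = εσA(T⁴ − T₀⁴) = 0.84×5.670×10⁻⁸×0.0203×(626.9⁴ − 317.9⁴).
T⁴ − T₀⁴ = 1.54452×10¹¹ − 1.02132×10¹⁰ = 1.44239×10¹¹ K⁴, so P_net = 139 W.

Net loss ≈ 139 W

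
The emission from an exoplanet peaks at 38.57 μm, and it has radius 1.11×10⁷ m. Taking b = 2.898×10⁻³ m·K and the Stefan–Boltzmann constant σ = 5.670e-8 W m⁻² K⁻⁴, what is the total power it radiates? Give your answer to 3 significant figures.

Wien's law: T = b/λ_max = 2.898×10⁻³/3.857×10⁻⁵ = 75.1361 K.
Surface area A = 4πR² = 4π(1.11×10⁷ m)² = 1.54830×10¹⁵ m².
Then P = σAT⁴ = 5.670×10⁻⁸×1.54830×10¹⁵×(75.1361)⁴ = 2.80×10¹⁵ W.

P ≈ 2.80×10¹⁵ W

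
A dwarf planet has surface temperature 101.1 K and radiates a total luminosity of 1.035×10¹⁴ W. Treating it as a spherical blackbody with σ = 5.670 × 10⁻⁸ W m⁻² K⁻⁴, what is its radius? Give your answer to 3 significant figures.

R ≈ 1.18×10⁶ m

L = 4πR²σT⁴ ⇒ R = √(L/(4πσT⁴)).
σT⁴ = 5.92363 W/m², so R = √(1.035×10¹⁴/(4π×5.92363)) = 1.18×10⁶ m.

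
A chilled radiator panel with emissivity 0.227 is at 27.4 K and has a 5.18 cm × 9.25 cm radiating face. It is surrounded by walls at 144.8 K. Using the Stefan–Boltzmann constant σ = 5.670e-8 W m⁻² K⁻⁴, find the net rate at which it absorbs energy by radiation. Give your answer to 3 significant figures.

Net gain ≈ 0.0271 W

Area A = 0.0518 × 0.0925 = 4.7915×10⁻³ m².
Net radiated power P_net = εσA(T⁴ − T₀⁴) = 0.227×5.670×10⁻⁸×4.7915×10⁻³×(27.4⁴ − 144.8⁴).
T⁴ − T₀⁴ = 5.63641×10⁵ − 4.39617×10⁸ = -4.39053×10⁸ K⁴, so P_net = -0.0271 W — negative, meaning a net gain of 0.0271 W.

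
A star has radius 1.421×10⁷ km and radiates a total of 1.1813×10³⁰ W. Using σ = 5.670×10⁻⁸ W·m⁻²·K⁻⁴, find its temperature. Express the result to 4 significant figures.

Surface area A = 4πR² = 4π(1.421×10¹⁰ m)² = 2.53745×10²¹ m².
P = σAT⁴ ⇒ T = (P/(σA))^(1/4) = (1.1813×10³⁰/(5.670×10⁻⁸×2.53745×10²¹))^(1/4) = 9519 K.

T ≈ 9519 K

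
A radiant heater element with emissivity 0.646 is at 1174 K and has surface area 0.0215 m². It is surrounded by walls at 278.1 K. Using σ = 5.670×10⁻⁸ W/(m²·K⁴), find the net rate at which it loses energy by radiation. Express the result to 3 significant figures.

Area A = 0.0215 m².
Net radiated power P_net = εσA(T⁴ − T₀⁴) = 0.646×5.670×10⁻⁸×0.0215×(1174⁴ − 278.1⁴).
T⁴ − T₀⁴ = 1.89964×10¹² − 5.98142×10⁹ = 1.89366×10¹² K⁴, so P_net = 1.49×10³ W.

Net loss ≈ 1.49×10³ W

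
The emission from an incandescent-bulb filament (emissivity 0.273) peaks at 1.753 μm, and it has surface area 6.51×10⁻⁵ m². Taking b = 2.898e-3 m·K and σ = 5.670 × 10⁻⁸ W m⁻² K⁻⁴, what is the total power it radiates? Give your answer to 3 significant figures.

Wien's law: T = b/λ_max = 2.898×10⁻³/1.753×10⁻⁶ = 1653.17 K.
Area A = 6.51×10⁻⁵ m².
Then P = εσAT⁴ = 0.273×5.670×10⁻⁸×6.51×10⁻⁵×(1653.17)⁴ = 7.53 W.

P ≈ 7.53 W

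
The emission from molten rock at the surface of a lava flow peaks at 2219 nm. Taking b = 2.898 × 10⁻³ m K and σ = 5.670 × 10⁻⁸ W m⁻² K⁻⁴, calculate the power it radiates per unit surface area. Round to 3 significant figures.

Wien's law: T = b/λ_max = 2.898×10⁻³/2.219×10⁻⁶ = 1305.99 K.
Then I = σT⁴ = 5.670×10⁻⁸×(1305.99)⁴ = 1.65×10⁵ W/m².

I ≈ 1.65×10⁵ W/m²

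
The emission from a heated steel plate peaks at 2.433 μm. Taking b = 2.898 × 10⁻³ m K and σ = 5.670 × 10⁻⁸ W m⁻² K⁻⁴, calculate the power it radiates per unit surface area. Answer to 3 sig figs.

Wien's law: T = b/λ_max = 2.898×10⁻³/2.433×10⁻⁶ = 1191.12 K.
Then I = σT⁴ = 5.670×10⁻⁸×(1191.12)⁴ = 1.14×10⁵ W/m².

I ≈ 1.14×10⁵ W/m²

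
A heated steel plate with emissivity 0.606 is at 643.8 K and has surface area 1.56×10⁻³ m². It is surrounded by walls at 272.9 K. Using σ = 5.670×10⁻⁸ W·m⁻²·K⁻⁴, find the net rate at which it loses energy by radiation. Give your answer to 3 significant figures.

Area A = 1.56×10⁻³ m².
Net radiated power P_net = εσA(T⁴ − T₀⁴) = 0.606×5.670×10⁻⁸×1.56×10⁻³×(643.8⁴ − 272.9⁴).
T⁴ − T₀⁴ = 1.71792×10¹¹ − 5.54644×10⁹ = 1.66246×10¹¹ K⁴, so P_net = 8.91 W.

Net loss ≈ 8.91 W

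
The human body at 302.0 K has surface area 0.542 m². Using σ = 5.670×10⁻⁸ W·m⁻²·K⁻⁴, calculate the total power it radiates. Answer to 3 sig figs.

P ≈ 256 W

Area A = 0.542 m².
P = σAT⁴ = 5.670×10⁻⁸ × 0.542 × (302.0)⁴ = 256 W.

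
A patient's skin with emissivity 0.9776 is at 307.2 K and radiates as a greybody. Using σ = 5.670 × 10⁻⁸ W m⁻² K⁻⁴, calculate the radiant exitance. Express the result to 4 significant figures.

Stefan–Boltzmann: I = εσT⁴ = 0.9776 × 5.670×10⁻⁸ × (307.2)⁴ = 493.7 W/m².

I ≈ 493.7 W/m²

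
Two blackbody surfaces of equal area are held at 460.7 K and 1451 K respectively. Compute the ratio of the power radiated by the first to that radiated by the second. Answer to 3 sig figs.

With equal areas, P₁/P₂ = (T₁/T₂)⁴ = (460.7/1451)⁴ = 0.0102.

P₁/P₂ ≈ 0.0102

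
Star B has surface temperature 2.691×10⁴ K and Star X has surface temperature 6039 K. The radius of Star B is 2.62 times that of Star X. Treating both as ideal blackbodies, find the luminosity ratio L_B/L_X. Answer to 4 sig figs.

L_B/L_X ≈ 2706

L ∝ R²T⁴, so L_B/L_X = (R_B/R_X)²(T_B/T_X)⁴ = (2.62)² × (2.691×10⁴/6039)⁴ = 6.8644 × 394.271 = 2706.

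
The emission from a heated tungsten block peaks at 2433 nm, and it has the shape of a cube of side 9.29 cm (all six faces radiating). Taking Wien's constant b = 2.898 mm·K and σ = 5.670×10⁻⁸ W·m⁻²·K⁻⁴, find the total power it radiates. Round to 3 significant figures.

Wien's law: T = b/λ_max = 2.898×10⁻³/2.433×10⁻⁶ = 1191.12 K.
Area A = 6s² = 6×(0.0929 m)² = 0.0517825 m².
Then P = σAT⁴ = 5.670×10⁻⁸×0.0517825×(1191.12)⁴ = 5.91×10³ W.

P ≈ 5.91×10³ W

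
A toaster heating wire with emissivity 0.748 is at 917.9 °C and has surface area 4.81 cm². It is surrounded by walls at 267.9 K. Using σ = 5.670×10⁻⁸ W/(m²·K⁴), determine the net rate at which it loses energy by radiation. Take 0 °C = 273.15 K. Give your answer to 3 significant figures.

T = 917.9 °C + 273.15 = 1191.05 K.
Area A = 4.81 cm² = 4.81×10⁻⁴ m².
Net radiated power P_net = εσA(T⁴ − T₀⁴) = 0.748×5.670×10⁻⁸×4.81×10⁻⁴×(1191.05⁴ − 267.9⁴).
T⁴ − T₀⁴ = 2.01243×10¹² − 5.15099×10⁹ = 2.00728×10¹² K⁴, so P_net = 40.9 W.

Net loss ≈ 40.9 W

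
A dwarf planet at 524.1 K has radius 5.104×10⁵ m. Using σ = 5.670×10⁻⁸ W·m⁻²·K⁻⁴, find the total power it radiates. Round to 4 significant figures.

P ≈ 1.400×10¹⁶ W

Surface area A = 4πR² = 4π(5.104×10⁵ m)² = 3.27364×10¹² m².
P = σAT⁴ = 5.670×10⁻⁸ × 3.27364×10¹² × (524.1)⁴ = 1.400×10¹⁶ W.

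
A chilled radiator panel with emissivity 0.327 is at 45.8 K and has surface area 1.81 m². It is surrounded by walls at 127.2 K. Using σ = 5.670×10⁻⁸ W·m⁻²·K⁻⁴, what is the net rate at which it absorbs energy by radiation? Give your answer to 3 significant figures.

Area A = 1.81 m².
Net radiated power P_net = εσA(T⁴ − T₀⁴) = 0.327×5.670×10⁻⁸×1.81×(45.8⁴ − 127.2⁴).
T⁴ − T₀⁴ = 4.40009×10⁶ − 2.61787×10⁸ = -2.57387×10⁸ K⁴, so P_net = -8.64 W — negative, meaning a net gain of 8.64 W.

Net gain ≈ 8.64 W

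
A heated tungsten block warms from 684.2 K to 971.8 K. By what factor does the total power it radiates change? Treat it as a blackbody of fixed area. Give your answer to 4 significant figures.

P₂/P₁ ≈ 4.070

P ∝ T⁴, so P₂/P₁ = (T₂/T₁)⁴ = (971.8/684.2)⁴ = (1.42034)⁴ = 4.070.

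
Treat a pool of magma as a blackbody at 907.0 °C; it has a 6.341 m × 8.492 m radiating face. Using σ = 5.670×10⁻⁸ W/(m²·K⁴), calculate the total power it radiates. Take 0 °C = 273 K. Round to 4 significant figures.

P ≈ 5.919×10⁶ W

T = 907.0 °C + 273 = 1180.0 K.
Area A = 6.341 × 8.492 = 53.8478 m².
P = σAT⁴ = 5.670×10⁻⁸ × 53.8478 × (1180.0)⁴ = 5.919×10⁶ W.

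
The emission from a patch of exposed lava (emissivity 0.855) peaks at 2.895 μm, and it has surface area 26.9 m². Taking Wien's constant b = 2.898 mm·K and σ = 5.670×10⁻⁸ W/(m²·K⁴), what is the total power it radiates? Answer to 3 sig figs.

Wien's law: T = b/λ_max = 2.898×10⁻³/2.895×10⁻⁶ = 1001.04 K.
Area A = 26.9 m².
Then P = εσAT⁴ = 0.855×5.670×10⁻⁸×26.9×(1001.04)⁴ = 1.31×10⁶ W.

P ≈ 1.31×10⁶ W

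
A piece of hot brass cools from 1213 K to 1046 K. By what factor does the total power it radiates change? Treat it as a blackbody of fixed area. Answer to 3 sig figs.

P ∝ T⁴, so P₂/P₁ = (T₂/T₁)⁴ = (1046/1213)⁴ = (0.862325)⁴ = 0.553.

P₂/P₁ ≈ 0.553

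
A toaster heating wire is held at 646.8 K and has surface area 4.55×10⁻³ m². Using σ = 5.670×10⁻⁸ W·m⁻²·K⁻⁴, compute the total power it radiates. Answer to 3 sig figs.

Area A = 4.55×10⁻³ m².
P = σAT⁴ = 5.670×10⁻⁸ × 4.55×10⁻³ × (646.8)⁴ = 45.2 W.

P ≈ 45.2 W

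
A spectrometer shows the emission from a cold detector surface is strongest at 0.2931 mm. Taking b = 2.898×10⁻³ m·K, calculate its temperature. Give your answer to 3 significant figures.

Wien's law gives T = b/λ_max = (2.898×10⁻³ m·K)/(2.931×10⁻⁴ m) = 9.89 K.

T ≈ 9.89 K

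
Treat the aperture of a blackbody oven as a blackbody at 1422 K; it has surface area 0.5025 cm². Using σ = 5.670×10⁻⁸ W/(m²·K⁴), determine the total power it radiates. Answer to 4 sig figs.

P ≈ 11.65 W

Area A = 0.5025 cm² = 5.025×10⁻⁵ m².
P = σAT⁴ = 5.670×10⁻⁸ × 5.025×10⁻⁵ × (1422)⁴ = 11.65 W.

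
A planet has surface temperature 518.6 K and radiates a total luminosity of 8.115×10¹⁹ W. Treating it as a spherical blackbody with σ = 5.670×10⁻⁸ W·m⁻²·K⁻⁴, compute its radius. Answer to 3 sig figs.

R ≈ 3.97×10⁷ m

L = 4πR²σT⁴ ⇒ R = √(L/(4πσT⁴)).
σT⁴ = 4101.22 W/m², so R = √(8.115×10¹⁹/(4π×4101.22)) = 3.97×10⁷ m.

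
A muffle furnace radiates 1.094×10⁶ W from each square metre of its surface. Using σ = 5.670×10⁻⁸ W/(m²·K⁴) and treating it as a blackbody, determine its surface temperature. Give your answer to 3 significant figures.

I = σT⁴, so T = (I/σ)^(1/4) = (1.094×10⁶/(5.670×10⁻⁸))^(1/4) = 2.10×10³ K.

T ≈ 2.10×10³ K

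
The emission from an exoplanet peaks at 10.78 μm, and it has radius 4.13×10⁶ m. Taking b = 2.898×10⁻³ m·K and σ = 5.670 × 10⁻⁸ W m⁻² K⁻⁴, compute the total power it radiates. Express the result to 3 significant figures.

Wien's law: T = b/λ_max = 2.898×10⁻³/1.078×10⁻⁵ = 268.831 K.
Surface area A = 4πR² = 4π(4.13×10⁶ m)² = 2.14343×10¹⁴ m².
Then P = σAT⁴ = 5.670×10⁻⁸×2.14343×10¹⁴×(268.831)⁴ = 6.35×10¹⁶ W.

P ≈ 6.35×10¹⁶ W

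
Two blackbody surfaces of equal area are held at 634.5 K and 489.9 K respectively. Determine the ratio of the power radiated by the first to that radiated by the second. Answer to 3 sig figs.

With equal areas, P₁/P₂ = (T₁/T₂)⁴ = (634.5/489.9)⁴ = 2.81.

P₁/P₂ ≈ 2.81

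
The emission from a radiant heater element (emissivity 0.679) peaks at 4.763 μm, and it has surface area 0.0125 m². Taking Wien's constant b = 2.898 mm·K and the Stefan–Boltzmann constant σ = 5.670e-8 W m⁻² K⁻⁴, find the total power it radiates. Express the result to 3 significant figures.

P ≈ 66.0 W

Wien's law: T = b/λ_max = 2.898×10⁻³/4.763×10⁻⁶ = 608.440 K.
Area A = 0.0125 m².
Then P = εσAT⁴ = 0.679×5.670×10⁻⁸×0.0125×(608.440)⁴ = 66.0 W.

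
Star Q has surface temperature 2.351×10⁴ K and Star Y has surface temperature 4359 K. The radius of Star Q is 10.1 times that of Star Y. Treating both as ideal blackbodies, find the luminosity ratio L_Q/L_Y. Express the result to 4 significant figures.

L_Q/L_Y ≈ 8.632×10⁴

L ∝ R²T⁴, so L_Q/L_Y = (R_Q/R_Y)²(T_Q/T_Y)⁴ = (10.1)² × (2.351×10⁴/4359)⁴ = 102.01 × 846.181 = 8.632×10⁴.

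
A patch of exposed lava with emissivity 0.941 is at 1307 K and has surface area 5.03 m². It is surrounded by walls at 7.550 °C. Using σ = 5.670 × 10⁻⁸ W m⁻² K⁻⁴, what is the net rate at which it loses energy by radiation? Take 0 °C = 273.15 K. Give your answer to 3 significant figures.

Surroundings: T = 7.550 °C + 273.15 = 280.700 K.
Area A = 5.03 m².
Net radiated power P_net = εσA(T⁴ − T₀⁴) = 0.941×5.670×10⁻⁸×5.03×(1307⁴ − 280.700⁴).
T⁴ − T₀⁴ = 2.91811×10¹² − 6.20826×10⁹ = 2.91190×10¹² K⁴, so P_net = 7.81×10⁵ W.

Net loss ≈ 7.81×10⁵ W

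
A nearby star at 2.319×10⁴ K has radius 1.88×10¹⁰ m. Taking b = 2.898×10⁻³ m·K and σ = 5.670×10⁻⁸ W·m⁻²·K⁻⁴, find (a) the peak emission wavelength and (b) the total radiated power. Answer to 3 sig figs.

(a) λ_max = b/T = 2.898×10⁻³/2.319×10⁴ = 1.250×10⁻⁷ m = 125 nm.
Surface area A = 4πR² = 4π(1.88×10¹⁰ m)² = 4.44146×10²¹ m².
(b) P = σAT⁴ = 5.670×10⁻⁸×4.44146×10²¹×(2.319×10⁴)⁴ = 7.28×10³¹ W.

λ_max ≈ 125 nm; P ≈ 7.28×10³¹ W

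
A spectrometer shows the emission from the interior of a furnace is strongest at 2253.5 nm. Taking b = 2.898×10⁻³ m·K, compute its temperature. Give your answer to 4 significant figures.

T ≈ 1286 K

Wien's law gives T = b/λ_max = (2.898×10⁻³ m·K)/(2.2535×10⁻⁶ m) = 1286 K.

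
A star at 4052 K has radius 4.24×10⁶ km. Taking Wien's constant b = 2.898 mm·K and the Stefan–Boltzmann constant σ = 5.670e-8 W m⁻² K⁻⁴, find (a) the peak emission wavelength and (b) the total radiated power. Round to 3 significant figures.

(a) λ_max = b/T = 2.898×10⁻³/4052 = 7.152×10⁻⁷ m = 715 nm.
Surface area A = 4πR² = 4π(4.24×10⁹ m)² = 2.25913×10²⁰ m².
(b) P = σAT⁴ = 5.670×10⁻⁸×2.25913×10²⁰×(4052)⁴ = 3.45×10²⁷ W.

λ_max ≈ 715 nm; P ≈ 3.45×10²⁷ W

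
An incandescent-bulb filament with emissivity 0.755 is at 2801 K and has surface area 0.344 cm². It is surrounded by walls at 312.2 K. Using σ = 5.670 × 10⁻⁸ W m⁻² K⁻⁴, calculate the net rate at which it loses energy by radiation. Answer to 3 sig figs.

Area A = 0.344 cm² = 3.44×10⁻⁵ m².
Net radiated power P_net = εσA(T⁴ − T₀⁴) = 0.755×5.670×10⁻⁸×3.44×10⁻⁵×(2801⁴ − 312.2⁴).
T⁴ − T₀⁴ = 6.15535×10¹³ − 9.50017×10⁹ = 6.15440×10¹³ K⁴, so P_net = 90.6 W.

Net loss ≈ 90.6 W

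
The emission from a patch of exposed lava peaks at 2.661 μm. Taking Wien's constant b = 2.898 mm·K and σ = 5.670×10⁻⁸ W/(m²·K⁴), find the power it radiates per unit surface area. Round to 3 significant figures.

I ≈ 7.98×10⁴ W/m²

Wien's law: T = b/λ_max = 2.898×10⁻³/2.661×10⁻⁶ = 1089.06 K.
Then I = σT⁴ = 5.670×10⁻⁸×(1089.06)⁴ = 7.98×10⁴ W/m².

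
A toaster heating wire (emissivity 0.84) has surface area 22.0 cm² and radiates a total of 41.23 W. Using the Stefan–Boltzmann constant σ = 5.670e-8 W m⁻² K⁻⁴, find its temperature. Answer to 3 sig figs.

T ≈ 792 K

Area A = 22.0 cm² = 2.20×10⁻³ m².
P = εσAT⁴ ⇒ T = (P/(εσA))^(1/4) = (41.23/(0.84×5.670×10⁻⁸×2.20×10⁻³))^(1/4) = 792 K.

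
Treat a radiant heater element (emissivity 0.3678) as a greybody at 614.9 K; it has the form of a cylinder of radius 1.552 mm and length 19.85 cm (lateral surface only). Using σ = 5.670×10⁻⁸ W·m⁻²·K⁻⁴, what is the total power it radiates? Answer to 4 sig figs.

P ≈ 5.771 W

Lateral area A = 2πrL = 2π×1.552×10⁻³×0.1985 = 1.93567×10⁻³ m².
P = εσAT⁴ = 0.3678 × 5.670×10⁻⁸ × 1.93567×10⁻³ × (614.9)⁴ = 5.771 W.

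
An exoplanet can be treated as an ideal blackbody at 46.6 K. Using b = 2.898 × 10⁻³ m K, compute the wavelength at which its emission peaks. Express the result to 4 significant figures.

λ_max ≈ 62.19 μm

Wien's displacement law: λ_max = b/T = (2.898×10⁻³ m·K)/(46.6 K) = 6.2189×10⁻⁵ m.
That is 62.19 μm, in the infrared range.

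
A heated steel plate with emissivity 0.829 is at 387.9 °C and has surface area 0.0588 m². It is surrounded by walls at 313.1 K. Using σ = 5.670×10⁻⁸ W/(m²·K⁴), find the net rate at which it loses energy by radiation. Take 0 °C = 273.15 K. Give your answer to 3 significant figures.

Net loss ≈ 501 W

T = 387.9 °C + 273.15 = 661.05 K.
Area A = 0.0588 m².
Net radiated power P_net = εσA(T⁴ − T₀⁴) = 0.829×5.670×10⁻⁸×0.0588×(661.05⁴ − 313.1⁴).
T⁴ − T₀⁴ = 1.90958×10¹¹ − 9.61020×10⁹ = 1.81348×10¹¹ K⁴, so P_net = 501 W.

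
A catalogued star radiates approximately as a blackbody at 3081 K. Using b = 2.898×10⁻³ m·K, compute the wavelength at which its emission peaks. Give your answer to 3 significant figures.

λ_max ≈ 0.941 μm

Wien's displacement law: λ_max = b/T = (2.898×10⁻³ m·K)/(3081 K) = 9.406×10⁻⁷ m.
That is 0.941 μm, in the infrared range.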